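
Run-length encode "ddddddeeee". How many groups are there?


Input: ddddddeeee
Scanning for consecutive runs:
  Group 1: 'd' x 6 (positions 0-5)
  Group 2: 'e' x 4 (positions 6-9)
Total groups: 2

2


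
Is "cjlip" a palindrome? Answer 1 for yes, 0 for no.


Input: cjlip
Reversed: piljc
  Compare pos 0 ('c') with pos 4 ('p'): MISMATCH
  Compare pos 1 ('j') with pos 3 ('i'): MISMATCH
Result: not a palindrome

0


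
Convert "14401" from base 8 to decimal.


Input: "14401" in base 8
Positional expansion:
  Digit '1' (value 1) x 8^4 = 4096
  Digit '4' (value 4) x 8^3 = 2048
  Digit '4' (value 4) x 8^2 = 256
  Digit '0' (value 0) x 8^1 = 0
  Digit '1' (value 1) x 8^0 = 1
Sum = 6401

6401


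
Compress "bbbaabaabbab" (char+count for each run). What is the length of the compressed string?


Input: bbbaabaabbab
Runs:
  'b' x 3 => "b3"
  'a' x 2 => "a2"
  'b' x 1 => "b1"
  'a' x 2 => "a2"
  'b' x 2 => "b2"
  'a' x 1 => "a1"
  'b' x 1 => "b1"
Compressed: "b3a2b1a2b2a1b1"
Compressed length: 14

14


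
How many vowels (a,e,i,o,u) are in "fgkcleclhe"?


Input: fgkcleclhe
Checking each character:
  'f' at position 0: consonant
  'g' at position 1: consonant
  'k' at position 2: consonant
  'c' at position 3: consonant
  'l' at position 4: consonant
  'e' at position 5: vowel (running total: 1)
  'c' at position 6: consonant
  'l' at position 7: consonant
  'h' at position 8: consonant
  'e' at position 9: vowel (running total: 2)
Total vowels: 2

2


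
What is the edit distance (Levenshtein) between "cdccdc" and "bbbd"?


Computing edit distance: "cdccdc" -> "bbbd"
DP table:
           b    b    b    d
      0    1    2    3    4
  c   1    1    2    3    4
  d   2    2    2    3    3
  c   3    3    3    3    4
  c   4    4    4    4    4
  d   5    5    5    5    4
  c   6    6    6    6    5
Edit distance = dp[6][4] = 5

5


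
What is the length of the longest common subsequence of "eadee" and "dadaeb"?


LCS of "eadee" and "dadaeb"
DP table:
           d    a    d    a    e    b
      0    0    0    0    0    0    0
  e   0    0    0    0    0    1    1
  a   0    0    1    1    1    1    1
  d   0    1    1    2    2    2    2
  e   0    1    1    2    2    3    3
  e   0    1    1    2    2    3    3
LCS length = dp[5][6] = 3

3


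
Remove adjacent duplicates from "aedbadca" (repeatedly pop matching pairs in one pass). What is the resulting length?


Input: aedbadca
Stack-based adjacent duplicate removal:
  Read 'a': push. Stack: a
  Read 'e': push. Stack: ae
  Read 'd': push. Stack: aed
  Read 'b': push. Stack: aedb
  Read 'a': push. Stack: aedba
  Read 'd': push. Stack: aedbad
  Read 'c': push. Stack: aedbadc
  Read 'a': push. Stack: aedbadca
Final stack: "aedbadca" (length 8)

8


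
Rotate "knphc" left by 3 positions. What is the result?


Input: "knphc", rotate left by 3
First 3 characters: "knp"
Remaining characters: "hc"
Concatenate remaining + first: "hc" + "knp" = "hcknp"

hcknp


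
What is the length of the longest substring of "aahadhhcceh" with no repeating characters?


Input: "aahadhhcceh"
Sliding window (track last position of each char):
  Position 0 ('a'): window [0,0] length 1 -- new best
  Position 1 ('a'): repeat (last at 0), move window start to 1
  Position 1 ('a'): window [1,1] length 1
  Position 2 ('h'): window [1,2] length 2 -- new best
  Position 3 ('a'): repeat (last at 1), move window start to 2
  Position 3 ('a'): window [2,3] length 2
  Position 4 ('d'): window [2,4] length 3 -- new best
  Position 5 ('h'): repeat (last at 2), move window start to 3
  Position 5 ('h'): window [3,5] length 3
  Position 6 ('h'): repeat (last at 5), move window start to 6
  Position 6 ('h'): window [6,6] length 1
  Position 7 ('c'): window [6,7] length 2
  Position 8 ('c'): repeat (last at 7), move window start to 8
  Position 8 ('c'): window [8,8] length 1
  Position 9 ('e'): window [8,9] length 2
  Position 10 ('h'): window [8,10] length 3
Longest substring with no repeats: "had" with length 3

3


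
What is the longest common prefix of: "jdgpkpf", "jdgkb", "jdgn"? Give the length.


Words: jdgpkpf, jdgkb, jdgn
  Position 0: all 'j' => match
  Position 1: all 'd' => match
  Position 2: all 'g' => match
  Position 3: ('p', 'k', 'n') => mismatch, stop
LCP = "jdg" (length 3)

3


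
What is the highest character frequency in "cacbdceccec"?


Input: cacbdceccec
Character counts:
  'a': 1
  'b': 1
  'c': 6
  'd': 1
  'e': 2
Maximum frequency: 6

6


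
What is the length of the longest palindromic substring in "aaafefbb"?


Input: "aaafefbb"
Checking substrings for palindromes:
  [0:3] "aaa" (len 3) => palindrome
  [3:6] "fef" (len 3) => palindrome
  [0:2] "aa" (len 2) => palindrome
  [1:3] "aa" (len 2) => palindrome
  [6:8] "bb" (len 2) => palindrome
Longest palindromic substring: "aaa" with length 3

3


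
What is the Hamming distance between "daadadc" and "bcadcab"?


Comparing "daadadc" and "bcadcab" position by position:
  Position 0: 'd' vs 'b' => differ
  Position 1: 'a' vs 'c' => differ
  Position 2: 'a' vs 'a' => same
  Position 3: 'd' vs 'd' => same
  Position 4: 'a' vs 'c' => differ
  Position 5: 'd' vs 'a' => differ
  Position 6: 'c' vs 'b' => differ
Total differences (Hamming distance): 5

5


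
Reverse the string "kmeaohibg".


Input: kmeaohibg
Reading characters right to left:
  Position 8: 'g'
  Position 7: 'b'
  Position 6: 'i'
  Position 5: 'h'
  Position 4: 'o'
  Position 3: 'a'
  Position 2: 'e'
  Position 1: 'm'
  Position 0: 'k'
Reversed: gbihoaemk

gbihoaemk


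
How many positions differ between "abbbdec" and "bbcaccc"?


Comparing "abbbdec" and "bbcaccc" position by position:
  Position 0: 'a' vs 'b' => DIFFER
  Position 1: 'b' vs 'b' => same
  Position 2: 'b' vs 'c' => DIFFER
  Position 3: 'b' vs 'a' => DIFFER
  Position 4: 'd' vs 'c' => DIFFER
  Position 5: 'e' vs 'c' => DIFFER
  Position 6: 'c' vs 'c' => same
Positions that differ: 5

5


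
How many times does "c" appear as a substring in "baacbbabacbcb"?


Searching for "c" in "baacbbabacbcb"
Scanning each position:
  Position 0: "b" => no
  Position 1: "a" => no
  Position 2: "a" => no
  Position 3: "c" => MATCH
  Position 4: "b" => no
  Position 5: "b" => no
  Position 6: "a" => no
  Position 7: "b" => no
  Position 8: "a" => no
  Position 9: "c" => MATCH
  Position 10: "b" => no
  Position 11: "c" => MATCH
  Position 12: "b" => no
Total occurrences: 3

3


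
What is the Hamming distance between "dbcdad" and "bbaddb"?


Comparing "dbcdad" and "bbaddb" position by position:
  Position 0: 'd' vs 'b' => differ
  Position 1: 'b' vs 'b' => same
  Position 2: 'c' vs 'a' => differ
  Position 3: 'd' vs 'd' => same
  Position 4: 'a' vs 'd' => differ
  Position 5: 'd' vs 'b' => differ
Total differences (Hamming distance): 4

4


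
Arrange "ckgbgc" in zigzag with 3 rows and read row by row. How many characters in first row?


Zigzag "ckgbgc" into 3 rows:
Placing characters:
  'c' => row 0
  'k' => row 1
  'g' => row 2
  'b' => row 1
  'g' => row 0
  'c' => row 1
Rows:
  Row 0: "cg"
  Row 1: "kbc"
  Row 2: "g"
First row length: 2

2


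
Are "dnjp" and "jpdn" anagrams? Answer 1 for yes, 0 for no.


Strings: "dnjp", "jpdn"
Sorted first:  djnp
Sorted second: djnp
Sorted forms match => anagrams

1


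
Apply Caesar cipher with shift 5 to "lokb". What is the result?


Caesar cipher: shift "lokb" by 5
  'l' (pos 11) + 5 = pos 16 = 'q'
  'o' (pos 14) + 5 = pos 19 = 't'
  'k' (pos 10) + 5 = pos 15 = 'p'
  'b' (pos 1) + 5 = pos 6 = 'g'
Result: qtpg

qtpg


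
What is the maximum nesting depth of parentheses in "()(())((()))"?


Input: "()(())((()))"
Tracking depth:
  Position 0 '(': depth becomes 1
  Position 1 ')': depth becomes 0
  Position 2 '(': depth becomes 1
  Position 3 '(': depth becomes 2
  Position 4 ')': depth becomes 1
  Position 5 ')': depth becomes 0
  Position 6 '(': depth becomes 1
  Position 7 '(': depth becomes 2
  Position 8 '(': depth becomes 3
  Position 9 ')': depth becomes 2
  Position 10 ')': depth becomes 1
  Position 11 ')': depth becomes 0
Maximum depth reached: 3

3


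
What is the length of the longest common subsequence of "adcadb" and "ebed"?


LCS of "adcadb" and "ebed"
DP table:
           e    b    e    d
      0    0    0    0    0
  a   0    0    0    0    0
  d   0    0    0    0    1
  c   0    0    0    0    1
  a   0    0    0    0    1
  d   0    0    0    0    1
  b   0    0    1    1    1
LCS length = dp[6][4] = 1

1


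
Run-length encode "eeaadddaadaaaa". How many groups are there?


Input: eeaadddaadaaaa
Scanning for consecutive runs:
  Group 1: 'e' x 2 (positions 0-1)
  Group 2: 'a' x 2 (positions 2-3)
  Group 3: 'd' x 3 (positions 4-6)
  Group 4: 'a' x 2 (positions 7-8)
  Group 5: 'd' x 1 (positions 9-9)
  Group 6: 'a' x 4 (positions 10-13)
Total groups: 6

6


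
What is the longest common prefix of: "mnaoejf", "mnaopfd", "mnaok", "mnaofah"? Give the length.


Words: mnaoejf, mnaopfd, mnaok, mnaofah
  Position 0: all 'm' => match
  Position 1: all 'n' => match
  Position 2: all 'a' => match
  Position 3: all 'o' => match
  Position 4: ('e', 'p', 'k', 'f') => mismatch, stop
LCP = "mnao" (length 4)

4


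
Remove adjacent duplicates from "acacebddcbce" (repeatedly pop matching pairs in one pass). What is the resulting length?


Input: acacebddcbce
Stack-based adjacent duplicate removal:
  Read 'a': push. Stack: a
  Read 'c': push. Stack: ac
  Read 'a': push. Stack: aca
  Read 'c': push. Stack: acac
  Read 'e': push. Stack: acace
  Read 'b': push. Stack: acaceb
  Read 'd': push. Stack: acacebd
  Read 'd': matches stack top 'd' => pop. Stack: acaceb
  Read 'c': push. Stack: acacebc
  Read 'b': push. Stack: acacebcb
  Read 'c': push. Stack: acacebcbc
  Read 'e': push. Stack: acacebcbce
Final stack: "acacebcbce" (length 10)

10


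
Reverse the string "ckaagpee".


Input: ckaagpee
Reading characters right to left:
  Position 7: 'e'
  Position 6: 'e'
  Position 5: 'p'
  Position 4: 'g'
  Position 3: 'a'
  Position 2: 'a'
  Position 1: 'k'
  Position 0: 'c'
Reversed: eepgaakc

eepgaakc


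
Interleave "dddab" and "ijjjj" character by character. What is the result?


Interleaving "dddab" and "ijjjj":
  Position 0: 'd' from first, 'i' from second => "di"
  Position 1: 'd' from first, 'j' from second => "dj"
  Position 2: 'd' from first, 'j' from second => "dj"
  Position 3: 'a' from first, 'j' from second => "aj"
  Position 4: 'b' from first, 'j' from second => "bj"
Result: didjdjajbj

didjdjajbj


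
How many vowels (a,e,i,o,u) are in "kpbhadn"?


Input: kpbhadn
Checking each character:
  'k' at position 0: consonant
  'p' at position 1: consonant
  'b' at position 2: consonant
  'h' at position 3: consonant
  'a' at position 4: vowel (running total: 1)
  'd' at position 5: consonant
  'n' at position 6: consonant
Total vowels: 1

1


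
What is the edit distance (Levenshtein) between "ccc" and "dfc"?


Computing edit distance: "ccc" -> "dfc"
DP table:
           d    f    c
      0    1    2    3
  c   1    1    2    2
  c   2    2    2    2
  c   3    3    3    2
Edit distance = dp[3][3] = 2

2


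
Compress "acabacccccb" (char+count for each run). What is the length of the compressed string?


Input: acabacccccb
Runs:
  'a' x 1 => "a1"
  'c' x 1 => "c1"
  'a' x 1 => "a1"
  'b' x 1 => "b1"
  'a' x 1 => "a1"
  'c' x 5 => "c5"
  'b' x 1 => "b1"
Compressed: "a1c1a1b1a1c5b1"
Compressed length: 14

14


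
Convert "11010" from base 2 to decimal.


Input: "11010" in base 2
Positional expansion:
  Digit '1' (value 1) x 2^4 = 16
  Digit '1' (value 1) x 2^3 = 8
  Digit '0' (value 0) x 2^2 = 0
  Digit '1' (value 1) x 2^1 = 2
  Digit '0' (value 0) x 2^0 = 0
Sum = 26

26


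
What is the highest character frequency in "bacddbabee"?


Input: bacddbabee
Character counts:
  'a': 2
  'b': 3
  'c': 1
  'd': 2
  'e': 2
Maximum frequency: 3

3


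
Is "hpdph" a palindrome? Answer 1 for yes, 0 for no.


Input: hpdph
Reversed: hpdph
  Compare pos 0 ('h') with pos 4 ('h'): match
  Compare pos 1 ('p') with pos 3 ('p'): match
Result: palindrome

1


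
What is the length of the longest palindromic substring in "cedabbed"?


Input: "cedabbed"
Checking substrings for palindromes:
  [4:6] "bb" (len 2) => palindrome
Longest palindromic substring: "bb" with length 2

2


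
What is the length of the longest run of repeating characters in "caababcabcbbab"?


Input: "caababcabcbbab"
Scanning for longest run:
  Position 1 ('a'): new char, reset run to 1
  Position 2 ('a'): continues run of 'a', length=2
  Position 3 ('b'): new char, reset run to 1
  Position 4 ('a'): new char, reset run to 1
  Position 5 ('b'): new char, reset run to 1
  Position 6 ('c'): new char, reset run to 1
  Position 7 ('a'): new char, reset run to 1
  Position 8 ('b'): new char, reset run to 1
  Position 9 ('c'): new char, reset run to 1
  Position 10 ('b'): new char, reset run to 1
  Position 11 ('b'): continues run of 'b', length=2
  Position 12 ('a'): new char, reset run to 1
  Position 13 ('b'): new char, reset run to 1
Longest run: 'a' with length 2

2


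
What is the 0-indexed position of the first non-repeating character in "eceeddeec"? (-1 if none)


Input: eceeddeec
Character frequencies:
  'c': 2
  'd': 2
  'e': 5
Scanning left to right for freq == 1:
  Position 0 ('e'): freq=5, skip
  Position 1 ('c'): freq=2, skip
  Position 2 ('e'): freq=5, skip
  Position 3 ('e'): freq=5, skip
  Position 4 ('d'): freq=2, skip
  Position 5 ('d'): freq=2, skip
  Position 6 ('e'): freq=5, skip
  Position 7 ('e'): freq=5, skip
  Position 8 ('c'): freq=2, skip
  No unique character found => answer = -1

-1


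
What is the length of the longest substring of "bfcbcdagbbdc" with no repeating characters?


Input: "bfcbcdagbbdc"
Sliding window (track last position of each char):
  Position 0 ('b'): window [0,0] length 1 -- new best
  Position 1 ('f'): window [0,1] length 2 -- new best
  Position 2 ('c'): window [0,2] length 3 -- new best
  Position 3 ('b'): repeat (last at 0), move window start to 1
  Position 3 ('b'): window [1,3] length 3
  Position 4 ('c'): repeat (last at 2), move window start to 3
  Position 4 ('c'): window [3,4] length 2
  Position 5 ('d'): window [3,5] length 3
  Position 6 ('a'): window [3,6] length 4 -- new best
  Position 7 ('g'): window [3,7] length 5 -- new best
  Position 8 ('b'): repeat (last at 3), move window start to 4
  Position 8 ('b'): window [4,8] length 5
  Position 9 ('b'): repeat (last at 8), move window start to 9
  Position 9 ('b'): window [9,9] length 1
  Position 10 ('d'): window [9,10] length 2
  Position 11 ('c'): window [9,11] length 3
Longest substring with no repeats: "bcdag" with length 5

5


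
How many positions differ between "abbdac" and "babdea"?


Comparing "abbdac" and "babdea" position by position:
  Position 0: 'a' vs 'b' => DIFFER
  Position 1: 'b' vs 'a' => DIFFER
  Position 2: 'b' vs 'b' => same
  Position 3: 'd' vs 'd' => same
  Position 4: 'a' vs 'e' => DIFFER
  Position 5: 'c' vs 'a' => DIFFER
Positions that differ: 4

4


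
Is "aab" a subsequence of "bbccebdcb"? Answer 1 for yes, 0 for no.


Check if "aab" is a subsequence of "bbccebdcb"
Greedy scan:
  Position 0 ('b'): no match needed
  Position 1 ('b'): no match needed
  Position 2 ('c'): no match needed
  Position 3 ('c'): no match needed
  Position 4 ('e'): no match needed
  Position 5 ('b'): no match needed
  Position 6 ('d'): no match needed
  Position 7 ('c'): no match needed
  Position 8 ('b'): no match needed
Only matched 0/3 characters => not a subsequence

0


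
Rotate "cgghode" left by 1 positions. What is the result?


Input: "cgghode", rotate left by 1
First 1 characters: "c"
Remaining characters: "gghode"
Concatenate remaining + first: "gghode" + "c" = "gghodec"

gghodec


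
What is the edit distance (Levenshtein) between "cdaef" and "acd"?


Computing edit distance: "cdaef" -> "acd"
DP table:
           a    c    d
      0    1    2    3
  c   1    1    1    2
  d   2    2    2    1
  a   3    2    3    2
  e   4    3    3    3
  f   5    4    4    4
Edit distance = dp[5][3] = 4

4


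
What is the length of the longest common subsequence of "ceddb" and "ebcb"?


LCS of "ceddb" and "ebcb"
DP table:
           e    b    c    b
      0    0    0    0    0
  c   0    0    0    1    1
  e   0    1    1    1    1
  d   0    1    1    1    1
  d   0    1    1    1    1
  b   0    1    2    2    2
LCS length = dp[5][4] = 2

2


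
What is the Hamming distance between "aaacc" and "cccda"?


Comparing "aaacc" and "cccda" position by position:
  Position 0: 'a' vs 'c' => differ
  Position 1: 'a' vs 'c' => differ
  Position 2: 'a' vs 'c' => differ
  Position 3: 'c' vs 'd' => differ
  Position 4: 'c' vs 'a' => differ
Total differences (Hamming distance): 5

5


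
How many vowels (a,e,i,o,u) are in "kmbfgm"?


Input: kmbfgm
Checking each character:
  'k' at position 0: consonant
  'm' at position 1: consonant
  'b' at position 2: consonant
  'f' at position 3: consonant
  'g' at position 4: consonant
  'm' at position 5: consonant
Total vowels: 0

0


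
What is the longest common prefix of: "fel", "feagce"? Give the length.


Words: fel, feagce
  Position 0: all 'f' => match
  Position 1: all 'e' => match
  Position 2: ('l', 'a') => mismatch, stop
LCP = "fe" (length 2)

2


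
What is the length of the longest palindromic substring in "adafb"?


Input: "adafb"
Checking substrings for palindromes:
  [0:3] "ada" (len 3) => palindrome
Longest palindromic substring: "ada" with length 3

3


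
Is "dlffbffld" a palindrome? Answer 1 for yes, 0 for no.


Input: dlffbffld
Reversed: dlffbffld
  Compare pos 0 ('d') with pos 8 ('d'): match
  Compare pos 1 ('l') with pos 7 ('l'): match
  Compare pos 2 ('f') with pos 6 ('f'): match
  Compare pos 3 ('f') with pos 5 ('f'): match
Result: palindrome

1


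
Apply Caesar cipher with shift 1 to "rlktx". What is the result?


Caesar cipher: shift "rlktx" by 1
  'r' (pos 17) + 1 = pos 18 = 's'
  'l' (pos 11) + 1 = pos 12 = 'm'
  'k' (pos 10) + 1 = pos 11 = 'l'
  't' (pos 19) + 1 = pos 20 = 'u'
  'x' (pos 23) + 1 = pos 24 = 'y'
Result: smluy

smluy


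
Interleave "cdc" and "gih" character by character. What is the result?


Interleaving "cdc" and "gih":
  Position 0: 'c' from first, 'g' from second => "cg"
  Position 1: 'd' from first, 'i' from second => "di"
  Position 2: 'c' from first, 'h' from second => "ch"
Result: cgdich

cgdich


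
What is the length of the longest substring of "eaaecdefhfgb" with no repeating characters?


Input: "eaaecdefhfgb"
Sliding window (track last position of each char):
  Position 0 ('e'): window [0,0] length 1 -- new best
  Position 1 ('a'): window [0,1] length 2 -- new best
  Position 2 ('a'): repeat (last at 1), move window start to 2
  Position 2 ('a'): window [2,2] length 1
  Position 3 ('e'): window [2,3] length 2
  Position 4 ('c'): window [2,4] length 3 -- new best
  Position 5 ('d'): window [2,5] length 4 -- new best
  Position 6 ('e'): repeat (last at 3), move window start to 4
  Position 6 ('e'): window [4,6] length 3
  Position 7 ('f'): window [4,7] length 4
  Position 8 ('h'): window [4,8] length 5 -- new best
  Position 9 ('f'): repeat (last at 7), move window start to 8
  Position 9 ('f'): window [8,9] length 2
  Position 10 ('g'): window [8,10] length 3
  Position 11 ('b'): window [8,11] length 4
Longest substring with no repeats: "cdefh" with length 5

5


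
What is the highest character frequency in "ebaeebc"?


Input: ebaeebc
Character counts:
  'a': 1
  'b': 2
  'c': 1
  'e': 3
Maximum frequency: 3

3


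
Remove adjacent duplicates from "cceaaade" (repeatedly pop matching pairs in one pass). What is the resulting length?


Input: cceaaade
Stack-based adjacent duplicate removal:
  Read 'c': push. Stack: c
  Read 'c': matches stack top 'c' => pop. Stack: (empty)
  Read 'e': push. Stack: e
  Read 'a': push. Stack: ea
  Read 'a': matches stack top 'a' => pop. Stack: e
  Read 'a': push. Stack: ea
  Read 'd': push. Stack: ead
  Read 'e': push. Stack: eade
Final stack: "eade" (length 4)

4


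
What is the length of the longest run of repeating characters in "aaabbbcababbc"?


Input: "aaabbbcababbc"
Scanning for longest run:
  Position 1 ('a'): continues run of 'a', length=2
  Position 2 ('a'): continues run of 'a', length=3
  Position 3 ('b'): new char, reset run to 1
  Position 4 ('b'): continues run of 'b', length=2
  Position 5 ('b'): continues run of 'b', length=3
  Position 6 ('c'): new char, reset run to 1
  Position 7 ('a'): new char, reset run to 1
  Position 8 ('b'): new char, reset run to 1
  Position 9 ('a'): new char, reset run to 1
  Position 10 ('b'): new char, reset run to 1
  Position 11 ('b'): continues run of 'b', length=2
  Position 12 ('c'): new char, reset run to 1
Longest run: 'a' with length 3

3


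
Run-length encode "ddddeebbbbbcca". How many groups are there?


Input: ddddeebbbbbcca
Scanning for consecutive runs:
  Group 1: 'd' x 4 (positions 0-3)
  Group 2: 'e' x 2 (positions 4-5)
  Group 3: 'b' x 5 (positions 6-10)
  Group 4: 'c' x 2 (positions 11-12)
  Group 5: 'a' x 1 (positions 13-13)
Total groups: 5

5


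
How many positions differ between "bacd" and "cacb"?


Comparing "bacd" and "cacb" position by position:
  Position 0: 'b' vs 'c' => DIFFER
  Position 1: 'a' vs 'a' => same
  Position 2: 'c' vs 'c' => same
  Position 3: 'd' vs 'b' => DIFFER
Positions that differ: 2

2


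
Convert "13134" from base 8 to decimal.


Input: "13134" in base 8
Positional expansion:
  Digit '1' (value 1) x 8^4 = 4096
  Digit '3' (value 3) x 8^3 = 1536
  Digit '1' (value 1) x 8^2 = 64
  Digit '3' (value 3) x 8^1 = 24
  Digit '4' (value 4) x 8^0 = 4
Sum = 5724

5724


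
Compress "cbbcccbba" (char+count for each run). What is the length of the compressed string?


Input: cbbcccbba
Runs:
  'c' x 1 => "c1"
  'b' x 2 => "b2"
  'c' x 3 => "c3"
  'b' x 2 => "b2"
  'a' x 1 => "a1"
Compressed: "c1b2c3b2a1"
Compressed length: 10

10


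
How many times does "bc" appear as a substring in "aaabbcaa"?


Searching for "bc" in "aaabbcaa"
Scanning each position:
  Position 0: "aa" => no
  Position 1: "aa" => no
  Position 2: "ab" => no
  Position 3: "bb" => no
  Position 4: "bc" => MATCH
  Position 5: "ca" => no
  Position 6: "aa" => no
Total occurrences: 1

1


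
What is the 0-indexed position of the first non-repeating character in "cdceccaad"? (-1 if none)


Input: cdceccaad
Character frequencies:
  'a': 2
  'c': 4
  'd': 2
  'e': 1
Scanning left to right for freq == 1:
  Position 0 ('c'): freq=4, skip
  Position 1 ('d'): freq=2, skip
  Position 2 ('c'): freq=4, skip
  Position 3 ('e'): unique! => answer = 3

3


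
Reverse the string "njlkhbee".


Input: njlkhbee
Reading characters right to left:
  Position 7: 'e'
  Position 6: 'e'
  Position 5: 'b'
  Position 4: 'h'
  Position 3: 'k'
  Position 2: 'l'
  Position 1: 'j'
  Position 0: 'n'
Reversed: eebhkljn

eebhkljn


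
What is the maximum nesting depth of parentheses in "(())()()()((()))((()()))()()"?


Input: "(())()()()((()))((()()))()()"
Tracking depth:
  Position 0 '(': depth becomes 1
  Position 1 '(': depth becomes 2
  Position 2 ')': depth becomes 1
  Position 3 ')': depth becomes 0
  Position 4 '(': depth becomes 1
  Position 5 ')': depth becomes 0
  Position 6 '(': depth becomes 1
  Position 7 ')': depth becomes 0
  Position 8 '(': depth becomes 1
  Position 9 ')': depth becomes 0
  Position 10 '(': depth becomes 1
  Position 11 '(': depth becomes 2
  Position 12 '(': depth becomes 3
  Position 13 ')': depth becomes 2
  Position 14 ')': depth becomes 1
  Position 15 ')': depth becomes 0
  Position 16 '(': depth becomes 1
  Position 17 '(': depth becomes 2
  Position 18 '(': depth becomes 3
  Position 19 ')': depth becomes 2
  Position 20 '(': depth becomes 3
  Position 21 ')': depth becomes 2
  Position 22 ')': depth becomes 1
  Position 23 ')': depth becomes 0
  Position 24 '(': depth becomes 1
  Position 25 ')': depth becomes 0
  Position 26 '(': depth becomes 1
  Position 27 ')': depth becomes 0
Maximum depth reached: 3

3


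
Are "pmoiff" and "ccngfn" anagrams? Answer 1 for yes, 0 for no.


Strings: "pmoiff", "ccngfn"
Sorted first:  ffimop
Sorted second: ccfgnn
Differ at position 0: 'f' vs 'c' => not anagrams

0


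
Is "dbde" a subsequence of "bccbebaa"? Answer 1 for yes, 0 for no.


Check if "dbde" is a subsequence of "bccbebaa"
Greedy scan:
  Position 0 ('b'): no match needed
  Position 1 ('c'): no match needed
  Position 2 ('c'): no match needed
  Position 3 ('b'): no match needed
  Position 4 ('e'): no match needed
  Position 5 ('b'): no match needed
  Position 6 ('a'): no match needed
  Position 7 ('a'): no match needed
Only matched 0/4 characters => not a subsequence

0


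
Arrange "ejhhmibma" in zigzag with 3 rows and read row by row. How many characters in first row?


Zigzag "ejhhmibma" into 3 rows:
Placing characters:
  'e' => row 0
  'j' => row 1
  'h' => row 2
  'h' => row 1
  'm' => row 0
  'i' => row 1
  'b' => row 2
  'm' => row 1
  'a' => row 0
Rows:
  Row 0: "ema"
  Row 1: "jhim"
  Row 2: "hb"
First row length: 3

3


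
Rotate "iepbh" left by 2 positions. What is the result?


Input: "iepbh", rotate left by 2
First 2 characters: "ie"
Remaining characters: "pbh"
Concatenate remaining + first: "pbh" + "ie" = "pbhie"

pbhie


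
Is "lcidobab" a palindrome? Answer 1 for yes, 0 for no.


Input: lcidobab
Reversed: babodicl
  Compare pos 0 ('l') with pos 7 ('b'): MISMATCH
  Compare pos 1 ('c') with pos 6 ('a'): MISMATCH
  Compare pos 2 ('i') with pos 5 ('b'): MISMATCH
  Compare pos 3 ('d') with pos 4 ('o'): MISMATCH
Result: not a palindrome

0


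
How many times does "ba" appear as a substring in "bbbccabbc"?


Searching for "ba" in "bbbccabbc"
Scanning each position:
  Position 0: "bb" => no
  Position 1: "bb" => no
  Position 2: "bc" => no
  Position 3: "cc" => no
  Position 4: "ca" => no
  Position 5: "ab" => no
  Position 6: "bb" => no
  Position 7: "bc" => no
Total occurrences: 0

0


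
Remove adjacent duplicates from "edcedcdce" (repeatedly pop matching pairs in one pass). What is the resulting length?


Input: edcedcdce
Stack-based adjacent duplicate removal:
  Read 'e': push. Stack: e
  Read 'd': push. Stack: ed
  Read 'c': push. Stack: edc
  Read 'e': push. Stack: edce
  Read 'd': push. Stack: edced
  Read 'c': push. Stack: edcedc
  Read 'd': push. Stack: edcedcd
  Read 'c': push. Stack: edcedcdc
  Read 'e': push. Stack: edcedcdce
Final stack: "edcedcdce" (length 9)

9


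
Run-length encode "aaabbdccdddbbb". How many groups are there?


Input: aaabbdccdddbbb
Scanning for consecutive runs:
  Group 1: 'a' x 3 (positions 0-2)
  Group 2: 'b' x 2 (positions 3-4)
  Group 3: 'd' x 1 (positions 5-5)
  Group 4: 'c' x 2 (positions 6-7)
  Group 5: 'd' x 3 (positions 8-10)
  Group 6: 'b' x 3 (positions 11-13)
Total groups: 6

6


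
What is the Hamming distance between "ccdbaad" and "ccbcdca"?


Comparing "ccdbaad" and "ccbcdca" position by position:
  Position 0: 'c' vs 'c' => same
  Position 1: 'c' vs 'c' => same
  Position 2: 'd' vs 'b' => differ
  Position 3: 'b' vs 'c' => differ
  Position 4: 'a' vs 'd' => differ
  Position 5: 'a' vs 'c' => differ
  Position 6: 'd' vs 'a' => differ
Total differences (Hamming distance): 5

5


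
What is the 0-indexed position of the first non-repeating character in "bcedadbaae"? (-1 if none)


Input: bcedadbaae
Character frequencies:
  'a': 3
  'b': 2
  'c': 1
  'd': 2
  'e': 2
Scanning left to right for freq == 1:
  Position 0 ('b'): freq=2, skip
  Position 1 ('c'): unique! => answer = 1

1


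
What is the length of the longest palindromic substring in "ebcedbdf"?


Input: "ebcedbdf"
Checking substrings for palindromes:
  [4:7] "dbd" (len 3) => palindrome
Longest palindromic substring: "dbd" with length 3

3


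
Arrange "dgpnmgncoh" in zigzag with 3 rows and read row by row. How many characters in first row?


Zigzag "dgpnmgncoh" into 3 rows:
Placing characters:
  'd' => row 0
  'g' => row 1
  'p' => row 2
  'n' => row 1
  'm' => row 0
  'g' => row 1
  'n' => row 2
  'c' => row 1
  'o' => row 0
  'h' => row 1
Rows:
  Row 0: "dmo"
  Row 1: "gngch"
  Row 2: "pn"
First row length: 3

3


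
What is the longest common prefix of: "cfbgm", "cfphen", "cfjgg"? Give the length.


Words: cfbgm, cfphen, cfjgg
  Position 0: all 'c' => match
  Position 1: all 'f' => match
  Position 2: ('b', 'p', 'j') => mismatch, stop
LCP = "cf" (length 2)

2


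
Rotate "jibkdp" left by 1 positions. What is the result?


Input: "jibkdp", rotate left by 1
First 1 characters: "j"
Remaining characters: "ibkdp"
Concatenate remaining + first: "ibkdp" + "j" = "ibkdpj"

ibkdpj


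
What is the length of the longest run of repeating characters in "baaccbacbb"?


Input: "baaccbacbb"
Scanning for longest run:
  Position 1 ('a'): new char, reset run to 1
  Position 2 ('a'): continues run of 'a', length=2
  Position 3 ('c'): new char, reset run to 1
  Position 4 ('c'): continues run of 'c', length=2
  Position 5 ('b'): new char, reset run to 1
  Position 6 ('a'): new char, reset run to 1
  Position 7 ('c'): new char, reset run to 1
  Position 8 ('b'): new char, reset run to 1
  Position 9 ('b'): continues run of 'b', length=2
Longest run: 'a' with length 2

2


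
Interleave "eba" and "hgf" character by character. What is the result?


Interleaving "eba" and "hgf":
  Position 0: 'e' from first, 'h' from second => "eh"
  Position 1: 'b' from first, 'g' from second => "bg"
  Position 2: 'a' from first, 'f' from second => "af"
Result: ehbgaf

ehbgaf


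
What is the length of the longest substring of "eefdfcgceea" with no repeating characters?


Input: "eefdfcgceea"
Sliding window (track last position of each char):
  Position 0 ('e'): window [0,0] length 1 -- new best
  Position 1 ('e'): repeat (last at 0), move window start to 1
  Position 1 ('e'): window [1,1] length 1
  Position 2 ('f'): window [1,2] length 2 -- new best
  Position 3 ('d'): window [1,3] length 3 -- new best
  Position 4 ('f'): repeat (last at 2), move window start to 3
  Position 4 ('f'): window [3,4] length 2
  Position 5 ('c'): window [3,5] length 3
  Position 6 ('g'): window [3,6] length 4 -- new best
  Position 7 ('c'): repeat (last at 5), move window start to 6
  Position 7 ('c'): window [6,7] length 2
  Position 8 ('e'): window [6,8] length 3
  Position 9 ('e'): repeat (last at 8), move window start to 9
  Position 9 ('e'): window [9,9] length 1
  Position 10 ('a'): window [9,10] length 2
Longest substring with no repeats: "dfcg" with length 4

4


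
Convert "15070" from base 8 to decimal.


Input: "15070" in base 8
Positional expansion:
  Digit '1' (value 1) x 8^4 = 4096
  Digit '5' (value 5) x 8^3 = 2560
  Digit '0' (value 0) x 8^2 = 0
  Digit '7' (value 7) x 8^1 = 56
  Digit '0' (value 0) x 8^0 = 0
Sum = 6712

6712


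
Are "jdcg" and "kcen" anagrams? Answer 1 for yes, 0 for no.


Strings: "jdcg", "kcen"
Sorted first:  cdgj
Sorted second: cekn
Differ at position 1: 'd' vs 'e' => not anagrams

0


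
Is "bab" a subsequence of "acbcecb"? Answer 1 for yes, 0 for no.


Check if "bab" is a subsequence of "acbcecb"
Greedy scan:
  Position 0 ('a'): no match needed
  Position 1 ('c'): no match needed
  Position 2 ('b'): matches sub[0] = 'b'
  Position 3 ('c'): no match needed
  Position 4 ('e'): no match needed
  Position 5 ('c'): no match needed
  Position 6 ('b'): no match needed
Only matched 1/3 characters => not a subsequence

0


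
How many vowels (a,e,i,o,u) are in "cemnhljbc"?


Input: cemnhljbc
Checking each character:
  'c' at position 0: consonant
  'e' at position 1: vowel (running total: 1)
  'm' at position 2: consonant
  'n' at position 3: consonant
  'h' at position 4: consonant
  'l' at position 5: consonant
  'j' at position 6: consonant
  'b' at position 7: consonant
  'c' at position 8: consonant
Total vowels: 1

1


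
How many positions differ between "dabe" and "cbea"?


Comparing "dabe" and "cbea" position by position:
  Position 0: 'd' vs 'c' => DIFFER
  Position 1: 'a' vs 'b' => DIFFER
  Position 2: 'b' vs 'e' => DIFFER
  Position 3: 'e' vs 'a' => DIFFER
Positions that differ: 4

4


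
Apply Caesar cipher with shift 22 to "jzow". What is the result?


Caesar cipher: shift "jzow" by 22
  'j' (pos 9) + 22 = pos 5 = 'f'
  'z' (pos 25) + 22 = pos 21 = 'v'
  'o' (pos 14) + 22 = pos 10 = 'k'
  'w' (pos 22) + 22 = pos 18 = 's'
Result: fvks

fvks


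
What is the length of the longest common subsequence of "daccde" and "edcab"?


LCS of "daccde" and "edcab"
DP table:
           e    d    c    a    b
      0    0    0    0    0    0
  d   0    0    1    1    1    1
  a   0    0    1    1    2    2
  c   0    0    1    2    2    2
  c   0    0    1    2    2    2
  d   0    0    1    2    2    2
  e   0    1    1    2    2    2
LCS length = dp[6][5] = 2

2


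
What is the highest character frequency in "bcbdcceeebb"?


Input: bcbdcceeebb
Character counts:
  'b': 4
  'c': 3
  'd': 1
  'e': 3
Maximum frequency: 4

4


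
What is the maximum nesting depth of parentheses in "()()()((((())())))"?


Input: "()()()((((())())))"
Tracking depth:
  Position 0 '(': depth becomes 1
  Position 1 ')': depth becomes 0
  Position 2 '(': depth becomes 1
  Position 3 ')': depth becomes 0
  Position 4 '(': depth becomes 1
  Position 5 ')': depth becomes 0
  Position 6 '(': depth becomes 1
  Position 7 '(': depth becomes 2
  Position 8 '(': depth becomes 3
  Position 9 '(': depth becomes 4
  Position 10 '(': depth becomes 5
  Position 11 ')': depth becomes 4
  Position 12 ')': depth becomes 3
  Position 13 '(': depth becomes 4
  Position 14 ')': depth becomes 3
  Position 15 ')': depth becomes 2
  Position 16 ')': depth becomes 1
  Position 17 ')': depth becomes 0
Maximum depth reached: 5

5


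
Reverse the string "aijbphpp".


Input: aijbphpp
Reading characters right to left:
  Position 7: 'p'
  Position 6: 'p'
  Position 5: 'h'
  Position 4: 'p'
  Position 3: 'b'
  Position 2: 'j'
  Position 1: 'i'
  Position 0: 'a'
Reversed: pphpbjia

pphpbjia


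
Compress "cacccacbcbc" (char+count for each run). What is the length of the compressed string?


Input: cacccacbcbc
Runs:
  'c' x 1 => "c1"
  'a' x 1 => "a1"
  'c' x 3 => "c3"
  'a' x 1 => "a1"
  'c' x 1 => "c1"
  'b' x 1 => "b1"
  'c' x 1 => "c1"
  'b' x 1 => "b1"
  'c' x 1 => "c1"
Compressed: "c1a1c3a1c1b1c1b1c1"
Compressed length: 18

18


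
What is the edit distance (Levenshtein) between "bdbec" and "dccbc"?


Computing edit distance: "bdbec" -> "dccbc"
DP table:
           d    c    c    b    c
      0    1    2    3    4    5
  b   1    1    2    3    3    4
  d   2    1    2    3    4    4
  b   3    2    2    3    3    4
  e   4    3    3    3    4    4
  c   5    4    3    3    4    4
Edit distance = dp[5][5] = 4

4


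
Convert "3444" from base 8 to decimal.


Input: "3444" in base 8
Positional expansion:
  Digit '3' (value 3) x 8^3 = 1536
  Digit '4' (value 4) x 8^2 = 256
  Digit '4' (value 4) x 8^1 = 32
  Digit '4' (value 4) x 8^0 = 4
Sum = 1828

1828


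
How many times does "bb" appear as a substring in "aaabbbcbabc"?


Searching for "bb" in "aaabbbcbabc"
Scanning each position:
  Position 0: "aa" => no
  Position 1: "aa" => no
  Position 2: "ab" => no
  Position 3: "bb" => MATCH
  Position 4: "bb" => MATCH
  Position 5: "bc" => no
  Position 6: "cb" => no
  Position 7: "ba" => no
  Position 8: "ab" => no
  Position 9: "bc" => no
Total occurrences: 2

2


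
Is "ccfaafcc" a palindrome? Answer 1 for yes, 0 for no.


Input: ccfaafcc
Reversed: ccfaafcc
  Compare pos 0 ('c') with pos 7 ('c'): match
  Compare pos 1 ('c') with pos 6 ('c'): match
  Compare pos 2 ('f') with pos 5 ('f'): match
  Compare pos 3 ('a') with pos 4 ('a'): match
Result: palindrome

1


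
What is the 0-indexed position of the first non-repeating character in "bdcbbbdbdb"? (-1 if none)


Input: bdcbbbdbdb
Character frequencies:
  'b': 6
  'c': 1
  'd': 3
Scanning left to right for freq == 1:
  Position 0 ('b'): freq=6, skip
  Position 1 ('d'): freq=3, skip
  Position 2 ('c'): unique! => answer = 2

2


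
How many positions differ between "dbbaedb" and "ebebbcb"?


Comparing "dbbaedb" and "ebebbcb" position by position:
  Position 0: 'd' vs 'e' => DIFFER
  Position 1: 'b' vs 'b' => same
  Position 2: 'b' vs 'e' => DIFFER
  Position 3: 'a' vs 'b' => DIFFER
  Position 4: 'e' vs 'b' => DIFFER
  Position 5: 'd' vs 'c' => DIFFER
  Position 6: 'b' vs 'b' => same
Positions that differ: 5

5


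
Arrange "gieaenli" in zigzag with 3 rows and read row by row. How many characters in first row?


Zigzag "gieaenli" into 3 rows:
Placing characters:
  'g' => row 0
  'i' => row 1
  'e' => row 2
  'a' => row 1
  'e' => row 0
  'n' => row 1
  'l' => row 2
  'i' => row 1
Rows:
  Row 0: "ge"
  Row 1: "iani"
  Row 2: "el"
First row length: 2

2


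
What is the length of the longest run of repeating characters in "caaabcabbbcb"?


Input: "caaabcabbbcb"
Scanning for longest run:
  Position 1 ('a'): new char, reset run to 1
  Position 2 ('a'): continues run of 'a', length=2
  Position 3 ('a'): continues run of 'a', length=3
  Position 4 ('b'): new char, reset run to 1
  Position 5 ('c'): new char, reset run to 1
  Position 6 ('a'): new char, reset run to 1
  Position 7 ('b'): new char, reset run to 1
  Position 8 ('b'): continues run of 'b', length=2
  Position 9 ('b'): continues run of 'b', length=3
  Position 10 ('c'): new char, reset run to 1
  Position 11 ('b'): new char, reset run to 1
Longest run: 'a' with length 3

3


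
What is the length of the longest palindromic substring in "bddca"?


Input: "bddca"
Checking substrings for palindromes:
  [1:3] "dd" (len 2) => palindrome
Longest palindromic substring: "dd" with length 2

2


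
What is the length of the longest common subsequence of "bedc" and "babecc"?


LCS of "bedc" and "babecc"
DP table:
           b    a    b    e    c    c
      0    0    0    0    0    0    0
  b   0    1    1    1    1    1    1
  e   0    1    1    1    2    2    2
  d   0    1    1    1    2    2    2
  c   0    1    1    1    2    3    3
LCS length = dp[4][6] = 3

3


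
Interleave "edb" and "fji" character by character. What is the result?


Interleaving "edb" and "fji":
  Position 0: 'e' from first, 'f' from second => "ef"
  Position 1: 'd' from first, 'j' from second => "dj"
  Position 2: 'b' from first, 'i' from second => "bi"
Result: efdjbi

efdjbi


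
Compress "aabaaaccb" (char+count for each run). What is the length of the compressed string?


Input: aabaaaccb
Runs:
  'a' x 2 => "a2"
  'b' x 1 => "b1"
  'a' x 3 => "a3"
  'c' x 2 => "c2"
  'b' x 1 => "b1"
Compressed: "a2b1a3c2b1"
Compressed length: 10

10


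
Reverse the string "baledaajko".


Input: baledaajko
Reading characters right to left:
  Position 9: 'o'
  Position 8: 'k'
  Position 7: 'j'
  Position 6: 'a'
  Position 5: 'a'
  Position 4: 'd'
  Position 3: 'e'
  Position 2: 'l'
  Position 1: 'a'
  Position 0: 'b'
Reversed: okjaadelab

okjaadelab


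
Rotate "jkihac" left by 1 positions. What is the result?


Input: "jkihac", rotate left by 1
First 1 characters: "j"
Remaining characters: "kihac"
Concatenate remaining + first: "kihac" + "j" = "kihacj"

kihacj


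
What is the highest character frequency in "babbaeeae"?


Input: babbaeeae
Character counts:
  'a': 3
  'b': 3
  'e': 3
Maximum frequency: 3

3


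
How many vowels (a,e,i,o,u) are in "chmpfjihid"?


Input: chmpfjihid
Checking each character:
  'c' at position 0: consonant
  'h' at position 1: consonant
  'm' at position 2: consonant
  'p' at position 3: consonant
  'f' at position 4: consonant
  'j' at position 5: consonant
  'i' at position 6: vowel (running total: 1)
  'h' at position 7: consonant
  'i' at position 8: vowel (running total: 2)
  'd' at position 9: consonant
Total vowels: 2

2


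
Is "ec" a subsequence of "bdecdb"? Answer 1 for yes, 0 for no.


Check if "ec" is a subsequence of "bdecdb"
Greedy scan:
  Position 0 ('b'): no match needed
  Position 1 ('d'): no match needed
  Position 2 ('e'): matches sub[0] = 'e'
  Position 3 ('c'): matches sub[1] = 'c'
  Position 4 ('d'): no match needed
  Position 5 ('b'): no match needed
All 2 characters matched => is a subsequence

1
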